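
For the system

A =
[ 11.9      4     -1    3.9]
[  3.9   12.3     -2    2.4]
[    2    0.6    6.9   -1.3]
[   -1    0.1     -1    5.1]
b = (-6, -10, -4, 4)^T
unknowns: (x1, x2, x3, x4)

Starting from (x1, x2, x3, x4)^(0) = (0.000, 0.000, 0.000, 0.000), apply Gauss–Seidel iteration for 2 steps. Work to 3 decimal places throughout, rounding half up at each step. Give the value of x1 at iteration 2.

-0.521

Iteration 1:
  x1 = (-6 - (4)·0.000 - (-1)·0.000 - (3.9)·0.000) / (11.9) = -0.504
  x2 = (-10 - (3.9)·-0.504 - (-2)·0.000 - (2.4)·0.000) / (12.3) = -0.653
  x3 = (-4 - (2)·-0.504 - (0.6)·-0.653 - (-1.3)·0.000) / (6.9) = -0.377
  x4 = (4 - (-1)·-0.504 - (0.1)·-0.653 - (-1)·-0.377) / (5.1) = 0.624
Iteration 2:
  x1 = (-6 - (4)·-0.653 - (-1)·-0.377 - (3.9)·0.624) / (11.9) = -0.521
  x2 = (-10 - (3.9)·-0.521 - (-2)·-0.377 - (2.4)·0.624) / (12.3) = -0.831
  x3 = (-4 - (2)·-0.521 - (0.6)·-0.831 - (-1.3)·0.624) / (6.9) = -0.239
  x4 = (4 - (-1)·-0.521 - (0.1)·-0.831 - (-1)·-0.239) / (5.1) = 0.652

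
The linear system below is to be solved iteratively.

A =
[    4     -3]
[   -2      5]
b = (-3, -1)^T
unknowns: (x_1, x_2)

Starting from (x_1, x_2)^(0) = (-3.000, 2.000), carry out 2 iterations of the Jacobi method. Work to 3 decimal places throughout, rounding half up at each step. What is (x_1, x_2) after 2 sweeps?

Iteration 1:
  x_1 = (-3 - (-3)·2.000) / (4) = 0.750
  x_2 = (-1 - (-2)·-3.000) / (5) = -1.400
Iteration 2:
  x_1 = (-3 - (-3)·-1.400) / (4) = -1.800
  x_2 = (-1 - (-2)·0.750) / (5) = 0.100

(-1.800, 0.100)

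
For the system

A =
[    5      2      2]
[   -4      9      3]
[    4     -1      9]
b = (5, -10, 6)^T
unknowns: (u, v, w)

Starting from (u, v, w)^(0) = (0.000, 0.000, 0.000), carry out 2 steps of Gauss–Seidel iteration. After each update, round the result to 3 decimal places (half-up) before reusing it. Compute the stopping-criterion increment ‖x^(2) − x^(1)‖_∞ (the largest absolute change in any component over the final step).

Iteration 1:
  u = (5 - (2)·0.000 - (2)·0.000) / (5) = 1.000
  v = (-10 - (-4)·1.000 - (3)·0.000) / (9) = -0.667
  w = (6 - (4)·1.000 - (-1)·-0.667) / (9) = 0.148
Iteration 2:
  u = (5 - (2)·-0.667 - (2)·0.148) / (5) = 1.208
  v = (-10 - (-4)·1.208 - (3)·0.148) / (9) = -0.624
  w = (6 - (4)·1.208 - (-1)·-0.624) / (9) = 0.060
Change: (0.208, 0.043, -0.088) → max |·| = 0.208

0.208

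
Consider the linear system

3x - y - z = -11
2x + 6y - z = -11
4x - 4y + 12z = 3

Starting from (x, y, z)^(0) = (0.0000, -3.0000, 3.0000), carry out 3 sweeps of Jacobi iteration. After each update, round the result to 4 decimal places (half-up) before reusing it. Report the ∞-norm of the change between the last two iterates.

Iteration 1:
  x = (-11 - (-1)·-3.0000 - (-1)·3.0000) / (3) = -3.6667
  y = (-11 - (2)·0.0000 - (-1)·3.0000) / (6) = -1.3333
  z = (3 - (4)·0.0000 - (-4)·-3.0000) / (12) = -0.7500
Iteration 2:
  x = (-11 - (-1)·-1.3333 - (-1)·-0.7500) / (3) = -4.3611
  y = (-11 - (2)·-3.6667 - (-1)·-0.7500) / (6) = -0.7361
  z = (3 - (4)·-3.6667 - (-4)·-1.3333) / (12) = 1.0278
Iteration 3:
  x = (-11 - (-1)·-0.7361 - (-1)·1.0278) / (3) = -3.5694
  y = (-11 - (2)·-4.3611 - (-1)·1.0278) / (6) = -0.2083
  z = (3 - (4)·-4.3611 - (-4)·-0.7361) / (12) = 1.4583
Change: (0.7917, 0.5278, 0.4305) → max |·| = 0.7917

0.7917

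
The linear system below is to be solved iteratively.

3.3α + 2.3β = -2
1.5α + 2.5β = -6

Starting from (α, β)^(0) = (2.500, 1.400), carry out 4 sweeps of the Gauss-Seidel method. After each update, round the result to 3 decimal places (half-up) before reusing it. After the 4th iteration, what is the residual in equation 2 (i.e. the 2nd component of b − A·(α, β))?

Iteration 1:
  α = (-2 - (2.3)·1.400) / (3.3) = -1.582
  β = (-6 - (1.5)·-1.582) / (2.5) = -1.451
Iteration 2:
  α = (-2 - (2.3)·-1.451) / (3.3) = 0.405
  β = (-6 - (1.5)·0.405) / (2.5) = -2.643
Iteration 3:
  α = (-2 - (2.3)·-2.643) / (3.3) = 1.236
  β = (-6 - (1.5)·1.236) / (2.5) = -3.142
Iteration 4:
  α = (-2 - (2.3)·-3.142) / (3.3) = 1.584
  β = (-6 - (1.5)·1.584) / (2.5) = -3.350
Residual b − A·x = (0.478, -0.001)

-0.001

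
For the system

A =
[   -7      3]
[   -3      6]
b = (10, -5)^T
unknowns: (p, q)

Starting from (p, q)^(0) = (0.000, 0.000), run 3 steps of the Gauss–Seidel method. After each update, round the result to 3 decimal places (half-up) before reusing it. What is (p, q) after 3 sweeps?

Iteration 1:
  p = (10 - (3)·0.000) / (-7) = -1.429
  q = (-5 - (-3)·-1.429) / (6) = -1.548
Iteration 2:
  p = (10 - (3)·-1.548) / (-7) = -2.092
  q = (-5 - (-3)·-2.092) / (6) = -1.879
Iteration 3:
  p = (10 - (3)·-1.879) / (-7) = -2.234
  q = (-5 - (-3)·-2.234) / (6) = -1.950

(-2.234, -1.950)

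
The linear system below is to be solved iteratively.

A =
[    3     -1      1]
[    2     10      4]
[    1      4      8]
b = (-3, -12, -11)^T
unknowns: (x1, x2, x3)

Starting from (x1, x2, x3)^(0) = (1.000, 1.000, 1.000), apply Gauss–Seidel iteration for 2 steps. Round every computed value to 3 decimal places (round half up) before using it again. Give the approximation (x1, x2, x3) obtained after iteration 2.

Iteration 1:
  x1 = (-3 - (-1)·1.000 - (1)·1.000) / (3) = -1.000
  x2 = (-12 - (2)·-1.000 - (4)·1.000) / (10) = -1.400
  x3 = (-11 - (1)·-1.000 - (4)·-1.400) / (8) = -0.550
Iteration 2:
  x1 = (-3 - (-1)·-1.400 - (1)·-0.550) / (3) = -1.283
  x2 = (-12 - (2)·-1.283 - (4)·-0.550) / (10) = -0.723
  x3 = (-11 - (1)·-1.283 - (4)·-0.723) / (8) = -0.853

(-1.283, -0.723, -0.853)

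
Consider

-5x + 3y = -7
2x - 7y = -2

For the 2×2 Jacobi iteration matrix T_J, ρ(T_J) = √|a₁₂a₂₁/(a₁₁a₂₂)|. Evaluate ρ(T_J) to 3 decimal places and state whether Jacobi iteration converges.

0.414

a₁₂a₂₁/(a₁₁a₂₂) = (3)·(2) / ((-5)·(-7)) = 0.171429
ρ = √|0.171429| = √0.171429 = 0.414
ρ < 1, so Jacobi converges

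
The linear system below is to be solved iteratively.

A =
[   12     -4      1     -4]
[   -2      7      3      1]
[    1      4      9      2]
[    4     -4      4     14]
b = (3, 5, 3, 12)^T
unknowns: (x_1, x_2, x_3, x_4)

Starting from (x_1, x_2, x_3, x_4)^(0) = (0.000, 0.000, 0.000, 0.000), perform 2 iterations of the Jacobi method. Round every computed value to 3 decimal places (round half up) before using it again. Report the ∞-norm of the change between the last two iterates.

0.535

Iteration 1:
  x_1 = (3 - (-4)·0.000 - (1)·0.000 - (-4)·0.000) / (12) = 0.250
  x_2 = (5 - (-2)·0.000 - (3)·0.000 - (1)·0.000) / (7) = 0.714
  x_3 = (3 - (1)·0.000 - (4)·0.000 - (2)·0.000) / (9) = 0.333
  x_4 = (12 - (4)·0.000 - (-4)·0.000 - (4)·0.000) / (14) = 0.857
Iteration 2:
  x_1 = (3 - (-4)·0.714 - (1)·0.333 - (-4)·0.857) / (12) = 0.746
  x_2 = (5 - (-2)·0.250 - (3)·0.333 - (1)·0.857) / (7) = 0.521
  x_3 = (3 - (1)·0.250 - (4)·0.714 - (2)·0.857) / (9) = -0.202
  x_4 = (12 - (4)·0.250 - (-4)·0.714 - (4)·0.333) / (14) = 0.895
Change: (0.496, -0.193, -0.535, 0.038) → max |·| = 0.535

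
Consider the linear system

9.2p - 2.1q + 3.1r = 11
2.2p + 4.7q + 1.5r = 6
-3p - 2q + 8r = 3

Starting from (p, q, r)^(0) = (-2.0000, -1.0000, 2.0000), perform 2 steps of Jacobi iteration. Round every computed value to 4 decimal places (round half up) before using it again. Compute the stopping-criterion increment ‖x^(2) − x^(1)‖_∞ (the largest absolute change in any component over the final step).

Iteration 1:
  p = (11 - (-2.1)·-1.0000 - (3.1)·2.0000) / (9.2) = 0.2935
  q = (6 - (2.2)·-2.0000 - (1.5)·2.0000) / (4.7) = 1.5745
  r = (3 - (-3)·-2.0000 - (-2)·-1.0000) / (8) = -0.6250
Iteration 2:
  p = (11 - (-2.1)·1.5745 - (3.1)·-0.6250) / (9.2) = 1.7656
  q = (6 - (2.2)·0.2935 - (1.5)·-0.6250) / (4.7) = 1.3387
  r = (3 - (-3)·0.2935 - (-2)·1.5745) / (8) = 0.8787
Change: (1.4721, -0.2358, 1.5037) → max |·| = 1.5037

1.5037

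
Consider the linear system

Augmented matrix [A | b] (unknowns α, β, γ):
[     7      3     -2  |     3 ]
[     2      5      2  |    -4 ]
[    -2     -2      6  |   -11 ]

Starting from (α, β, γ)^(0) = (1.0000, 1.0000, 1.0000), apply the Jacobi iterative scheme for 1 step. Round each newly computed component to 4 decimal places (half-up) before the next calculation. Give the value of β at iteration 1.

-1.6000

Iteration 1:
  α = (3 - (3)·1.0000 - (-2)·1.0000) / (7) = 0.2857
  β = (-4 - (2)·1.0000 - (2)·1.0000) / (5) = -1.6000
  γ = (-11 - (-2)·1.0000 - (-2)·1.0000) / (6) = -1.1667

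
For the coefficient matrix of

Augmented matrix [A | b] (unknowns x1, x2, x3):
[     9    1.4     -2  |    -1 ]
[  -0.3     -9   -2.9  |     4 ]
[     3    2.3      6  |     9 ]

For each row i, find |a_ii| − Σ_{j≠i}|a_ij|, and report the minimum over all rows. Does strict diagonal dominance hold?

row 1: |9| − (1.4+2) = 5.6
row 2: |-9| − (0.3+2.9) = 5.8
row 3: |6| − (3+2.3) = 0.7
minimum over rows = 0.7 → strictly diagonally dominant (convergence guaranteed)

0.7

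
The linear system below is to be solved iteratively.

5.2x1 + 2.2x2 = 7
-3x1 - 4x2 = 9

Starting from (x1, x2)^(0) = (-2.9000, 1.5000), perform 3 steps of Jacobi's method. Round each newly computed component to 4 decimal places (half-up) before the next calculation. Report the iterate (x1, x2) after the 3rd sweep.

Iteration 1:
  x1 = (7 - (2.2)·1.5000) / (5.2) = 0.7115
  x2 = (9 - (-3)·-2.9000) / (-4) = -0.0750
Iteration 2:
  x1 = (7 - (2.2)·-0.0750) / (5.2) = 1.3779
  x2 = (9 - (-3)·0.7115) / (-4) = -2.7836
Iteration 3:
  x1 = (7 - (2.2)·-2.7836) / (5.2) = 2.5238
  x2 = (9 - (-3)·1.3779) / (-4) = -3.2834

(2.5238, -3.2834)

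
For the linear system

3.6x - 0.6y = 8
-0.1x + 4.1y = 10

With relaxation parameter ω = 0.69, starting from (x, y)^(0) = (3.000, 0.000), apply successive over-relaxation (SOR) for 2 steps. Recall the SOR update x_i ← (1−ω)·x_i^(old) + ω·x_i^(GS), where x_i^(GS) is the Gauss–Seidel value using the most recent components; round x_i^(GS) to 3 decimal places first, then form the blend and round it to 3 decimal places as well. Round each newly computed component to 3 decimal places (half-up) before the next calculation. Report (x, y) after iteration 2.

(2.495, 2.259)

Iteration 1:
  x: GS value = (8 - (-0.6)·0.000) / (3.6) = 2.222;  x ← (1−ω)·3.000 + ω·2.222 = 2.463
  y: GS value = (10 - (-0.1)·2.463) / (4.1) = 2.499;  y ← (1−ω)·0.000 + ω·2.499 = 1.724
Iteration 2:
  x: GS value = (8 - (-0.6)·1.724) / (3.6) = 2.510;  x ← (1−ω)·2.463 + ω·2.510 = 2.495
  y: GS value = (10 - (-0.1)·2.495) / (4.1) = 2.500;  y ← (1−ω)·1.724 + ω·2.500 = 2.259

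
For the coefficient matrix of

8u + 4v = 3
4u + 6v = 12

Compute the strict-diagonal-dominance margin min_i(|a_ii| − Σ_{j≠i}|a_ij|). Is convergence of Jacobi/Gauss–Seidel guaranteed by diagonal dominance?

row 1: |8| − (4) = 4
row 2: |6| − (4) = 2
minimum over rows = 2 → strictly diagonally dominant (convergence guaranteed)

2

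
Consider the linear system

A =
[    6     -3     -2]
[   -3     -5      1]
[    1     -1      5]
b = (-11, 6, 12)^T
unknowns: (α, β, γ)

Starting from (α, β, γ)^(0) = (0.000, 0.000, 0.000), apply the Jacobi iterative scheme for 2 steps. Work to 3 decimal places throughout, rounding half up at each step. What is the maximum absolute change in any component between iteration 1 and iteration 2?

Iteration 1:
  α = (-11 - (-3)·0.000 - (-2)·0.000) / (6) = -1.833
  β = (6 - (-3)·0.000 - (1)·0.000) / (-5) = -1.200
  γ = (12 - (1)·0.000 - (-1)·0.000) / (5) = 2.400
Iteration 2:
  α = (-11 - (-3)·-1.200 - (-2)·2.400) / (6) = -1.633
  β = (6 - (-3)·-1.833 - (1)·2.400) / (-5) = 0.380
  γ = (12 - (1)·-1.833 - (-1)·-1.200) / (5) = 2.527
Change: (0.200, 1.580, 0.127) → max |·| = 1.580

1.580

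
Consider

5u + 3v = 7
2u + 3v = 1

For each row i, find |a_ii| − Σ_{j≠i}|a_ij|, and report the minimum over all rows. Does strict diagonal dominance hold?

row 1: |5| − (3) = 2
row 2: |3| − (2) = 1
minimum over rows = 1 → strictly diagonally dominant (convergence guaranteed)

1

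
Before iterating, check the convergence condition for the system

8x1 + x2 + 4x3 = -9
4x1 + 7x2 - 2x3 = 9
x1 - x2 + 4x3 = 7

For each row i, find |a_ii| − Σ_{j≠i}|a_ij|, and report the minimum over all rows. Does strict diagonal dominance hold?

1

row 1: |8| − (1+4) = 3
row 2: |7| − (4+2) = 1
row 3: |4| − (1+1) = 2
minimum over rows = 1 → strictly diagonally dominant (convergence guaranteed)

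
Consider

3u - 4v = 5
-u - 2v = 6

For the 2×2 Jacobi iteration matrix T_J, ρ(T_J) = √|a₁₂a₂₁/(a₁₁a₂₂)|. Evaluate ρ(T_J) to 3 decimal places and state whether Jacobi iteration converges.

a₁₂a₂₁/(a₁₁a₂₂) = (-4)·(-1) / ((3)·(-2)) = -0.666667
ρ = √|-0.666667| = √0.666667 = 0.816
ρ < 1, so Jacobi converges

0.816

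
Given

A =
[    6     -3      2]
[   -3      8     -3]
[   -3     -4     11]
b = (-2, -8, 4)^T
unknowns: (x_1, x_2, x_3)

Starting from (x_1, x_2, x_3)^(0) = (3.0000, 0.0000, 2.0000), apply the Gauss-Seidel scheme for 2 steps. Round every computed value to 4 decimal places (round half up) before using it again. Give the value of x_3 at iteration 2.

-0.2642

Iteration 1:
  x_1 = (-2 - (-3)·0.0000 - (2)·2.0000) / (6) = -1.0000
  x_2 = (-8 - (-3)·-1.0000 - (-3)·2.0000) / (8) = -0.6250
  x_3 = (4 - (-3)·-1.0000 - (-4)·-0.6250) / (11) = -0.1364
Iteration 2:
  x_1 = (-2 - (-3)·-0.6250 - (2)·-0.1364) / (6) = -0.6004
  x_2 = (-8 - (-3)·-0.6004 - (-3)·-0.1364) / (8) = -1.2763
  x_3 = (4 - (-3)·-0.6004 - (-4)·-1.2763) / (11) = -0.2642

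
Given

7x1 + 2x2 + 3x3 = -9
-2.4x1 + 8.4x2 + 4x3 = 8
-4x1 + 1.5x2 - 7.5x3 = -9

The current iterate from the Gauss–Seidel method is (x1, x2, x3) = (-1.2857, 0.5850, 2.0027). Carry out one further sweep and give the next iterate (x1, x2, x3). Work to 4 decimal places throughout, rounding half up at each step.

One sweep:
  x1 = (-9 - (2)·0.5850 - (3)·2.0027) / (7) = -2.3112
  x2 = (8 - (-2.4)·-2.3112 - (4)·2.0027) / (8.4) = -0.6616
  x3 = (-9 - (-4)·-2.3112 - (1.5)·-0.6616) / (-7.5) = 2.3003

(-2.3112, -0.6616, 2.3003)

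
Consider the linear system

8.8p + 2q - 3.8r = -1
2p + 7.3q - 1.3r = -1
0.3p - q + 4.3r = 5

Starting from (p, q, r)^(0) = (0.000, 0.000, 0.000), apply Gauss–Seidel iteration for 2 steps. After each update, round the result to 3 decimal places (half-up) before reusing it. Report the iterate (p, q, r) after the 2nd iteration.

Iteration 1:
  p = (-1 - (2)·0.000 - (-3.8)·0.000) / (8.8) = -0.114
  q = (-1 - (2)·-0.114 - (-1.3)·0.000) / (7.3) = -0.106
  r = (5 - (0.3)·-0.114 - (-1)·-0.106) / (4.3) = 1.146
Iteration 2:
  p = (-1 - (2)·-0.106 - (-3.8)·1.146) / (8.8) = 0.405
  q = (-1 - (2)·0.405 - (-1.3)·1.146) / (7.3) = -0.044
  r = (5 - (0.3)·0.405 - (-1)·-0.044) / (4.3) = 1.124

(0.405, -0.044, 1.124)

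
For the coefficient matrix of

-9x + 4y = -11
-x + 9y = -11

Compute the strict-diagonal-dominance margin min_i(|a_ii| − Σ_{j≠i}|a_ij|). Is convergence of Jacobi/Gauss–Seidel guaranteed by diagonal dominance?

row 1: |-9| − (4) = 5
row 2: |9| − (1) = 8
minimum over rows = 5 → strictly diagonally dominant (convergence guaranteed)

5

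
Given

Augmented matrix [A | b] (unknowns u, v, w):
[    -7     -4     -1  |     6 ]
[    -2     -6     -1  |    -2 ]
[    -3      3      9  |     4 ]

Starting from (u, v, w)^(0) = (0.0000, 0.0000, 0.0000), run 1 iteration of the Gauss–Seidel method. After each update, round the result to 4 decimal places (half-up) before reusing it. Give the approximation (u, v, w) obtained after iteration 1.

(-0.8571, 0.6190, -0.0476)

Iteration 1:
  u = (6 - (-4)·0.0000 - (-1)·0.0000) / (-7) = -0.8571
  v = (-2 - (-2)·-0.8571 - (-1)·0.0000) / (-6) = 0.6190
  w = (4 - (-3)·-0.8571 - (3)·0.6190) / (9) = -0.0476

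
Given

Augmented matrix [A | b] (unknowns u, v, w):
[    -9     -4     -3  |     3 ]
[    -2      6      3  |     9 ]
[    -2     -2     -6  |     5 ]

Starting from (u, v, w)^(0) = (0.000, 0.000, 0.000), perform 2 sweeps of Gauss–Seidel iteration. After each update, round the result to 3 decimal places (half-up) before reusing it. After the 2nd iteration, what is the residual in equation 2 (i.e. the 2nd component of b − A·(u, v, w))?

0.298

Iteration 1:
  u = (3 - (-4)·0.000 - (-3)·0.000) / (-9) = -0.333
  v = (9 - (-2)·-0.333 - (3)·0.000) / (6) = 1.389
  w = (5 - (-2)·-0.333 - (-2)·1.389) / (-6) = -1.185
Iteration 2:
  u = (3 - (-4)·1.389 - (-3)·-1.185) / (-9) = -0.556
  v = (9 - (-2)·-0.556 - (3)·-1.185) / (6) = 1.907
  w = (5 - (-2)·-0.556 - (-2)·1.907) / (-6) = -1.284
Residual b − A·x = (1.772, 0.298, -0.002)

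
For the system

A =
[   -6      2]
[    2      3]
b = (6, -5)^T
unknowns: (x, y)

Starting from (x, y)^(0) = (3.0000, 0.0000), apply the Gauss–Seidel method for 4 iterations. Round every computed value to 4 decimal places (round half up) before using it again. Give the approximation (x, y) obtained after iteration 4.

Iteration 1:
  x = (6 - (2)·0.0000) / (-6) = -1.0000
  y = (-5 - (2)·-1.0000) / (3) = -1.0000
Iteration 2:
  x = (6 - (2)·-1.0000) / (-6) = -1.3333
  y = (-5 - (2)·-1.3333) / (3) = -0.7778
Iteration 3:
  x = (6 - (2)·-0.7778) / (-6) = -1.2593
  y = (-5 - (2)·-1.2593) / (3) = -0.8271
Iteration 4:
  x = (6 - (2)·-0.8271) / (-6) = -1.2757
  y = (-5 - (2)·-1.2757) / (3) = -0.8162

(-1.2757, -0.8162)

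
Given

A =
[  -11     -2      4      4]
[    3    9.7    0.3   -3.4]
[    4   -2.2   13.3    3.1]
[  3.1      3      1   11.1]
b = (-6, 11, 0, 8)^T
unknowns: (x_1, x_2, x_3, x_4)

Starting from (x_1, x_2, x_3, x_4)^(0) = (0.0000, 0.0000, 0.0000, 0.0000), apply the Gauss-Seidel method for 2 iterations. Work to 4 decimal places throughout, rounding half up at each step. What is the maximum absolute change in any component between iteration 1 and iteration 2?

Iteration 1:
  x_1 = (-6 - (-2)·0.0000 - (4)·0.0000 - (4)·0.0000) / (-11) = 0.5455
  x_2 = (11 - (3)·0.5455 - (0.3)·0.0000 - (-3.4)·0.0000) / (9.7) = 0.9653
  x_3 = (0 - (4)·0.5455 - (-2.2)·0.9653 - (3.1)·0.0000) / (13.3) = -0.0044
  x_4 = (8 - (3.1)·0.5455 - (3)·0.9653 - (1)·-0.0044) / (11.1) = 0.3079
Iteration 2:
  x_1 = (-6 - (-2)·0.9653 - (4)·-0.0044 - (4)·0.3079) / (-11) = 0.4803
  x_2 = (11 - (3)·0.4803 - (0.3)·-0.0044 - (-3.4)·0.3079) / (9.7) = 1.0935
  x_3 = (0 - (4)·0.4803 - (-2.2)·1.0935 - (3.1)·0.3079) / (13.3) = -0.0353
  x_4 = (8 - (3.1)·0.4803 - (3)·1.0935 - (1)·-0.0353) / (11.1) = 0.2942
Change: (-0.0652, 0.1282, -0.0309, -0.0137) → max |·| = 0.1282

0.1282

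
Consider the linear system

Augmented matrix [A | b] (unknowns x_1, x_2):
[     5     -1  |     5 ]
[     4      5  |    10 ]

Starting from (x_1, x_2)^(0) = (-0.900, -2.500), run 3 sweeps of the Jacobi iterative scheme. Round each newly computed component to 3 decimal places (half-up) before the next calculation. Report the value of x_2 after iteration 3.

Iteration 1:
  x_1 = (5 - (-1)·-2.500) / (5) = 0.500
  x_2 = (10 - (4)·-0.900) / (5) = 2.720
Iteration 2:
  x_1 = (5 - (-1)·2.720) / (5) = 1.544
  x_2 = (10 - (4)·0.500) / (5) = 1.600
Iteration 3:
  x_1 = (5 - (-1)·1.600) / (5) = 1.320
  x_2 = (10 - (4)·1.544) / (5) = 0.765

0.765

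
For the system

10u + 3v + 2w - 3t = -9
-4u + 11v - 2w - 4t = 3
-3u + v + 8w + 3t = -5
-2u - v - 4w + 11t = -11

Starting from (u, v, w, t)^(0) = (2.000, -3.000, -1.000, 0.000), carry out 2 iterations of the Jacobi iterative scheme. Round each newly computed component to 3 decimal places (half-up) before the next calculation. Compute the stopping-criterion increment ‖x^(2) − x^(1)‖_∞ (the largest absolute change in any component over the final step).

1.827

Iteration 1:
  u = (-9 - (3)·-3.000 - (2)·-1.000 - (-3)·0.000) / (10) = 0.200
  v = (3 - (-4)·2.000 - (-2)·-1.000 - (-4)·0.000) / (11) = 0.818
  w = (-5 - (-3)·2.000 - (1)·-3.000 - (3)·0.000) / (8) = 0.500
  t = (-11 - (-2)·2.000 - (-1)·-3.000 - (-4)·-1.000) / (11) = -1.273
Iteration 2:
  u = (-9 - (3)·0.818 - (2)·0.500 - (-3)·-1.273) / (10) = -1.627
  v = (3 - (-4)·0.200 - (-2)·0.500 - (-4)·-1.273) / (11) = -0.027
  w = (-5 - (-3)·0.200 - (1)·0.818 - (3)·-1.273) / (8) = -0.175
  t = (-11 - (-2)·0.200 - (-1)·0.818 - (-4)·0.500) / (11) = -0.707
Change: (-1.827, -0.845, -0.675, 0.566) → max |·| = 1.827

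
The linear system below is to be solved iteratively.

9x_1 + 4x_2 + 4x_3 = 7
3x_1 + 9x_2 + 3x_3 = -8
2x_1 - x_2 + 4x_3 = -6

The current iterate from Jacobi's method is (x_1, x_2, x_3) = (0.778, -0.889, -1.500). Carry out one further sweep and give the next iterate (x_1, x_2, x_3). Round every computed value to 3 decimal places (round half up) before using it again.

One sweep:
  x_1 = (7 - (4)·-0.889 - (4)·-1.500) / (9) = 1.840
  x_2 = (-8 - (3)·0.778 - (3)·-1.500) / (9) = -0.648
  x_3 = (-6 - (2)·0.778 - (-1)·-0.889) / (4) = -2.111

(1.840, -0.648, -2.111)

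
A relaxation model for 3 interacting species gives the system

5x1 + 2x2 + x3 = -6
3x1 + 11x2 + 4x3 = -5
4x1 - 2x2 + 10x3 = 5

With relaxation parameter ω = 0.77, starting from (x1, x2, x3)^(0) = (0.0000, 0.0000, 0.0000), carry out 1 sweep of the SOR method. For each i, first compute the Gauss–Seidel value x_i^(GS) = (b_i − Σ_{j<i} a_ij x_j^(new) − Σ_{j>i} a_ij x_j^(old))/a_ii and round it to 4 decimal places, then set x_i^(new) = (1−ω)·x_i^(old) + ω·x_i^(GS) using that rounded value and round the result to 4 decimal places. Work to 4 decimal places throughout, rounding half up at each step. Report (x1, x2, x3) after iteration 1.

Iteration 1:
  x1: GS value = (-6 - (2)·0.0000 - (1)·0.0000) / (5) = -1.2000;  x1 ← (1−ω)·0.0000 + ω·-1.2000 = -0.9240
  x2: GS value = (-5 - (3)·-0.9240 - (4)·0.0000) / (11) = -0.2025;  x2 ← (1−ω)·0.0000 + ω·-0.2025 = -0.1559
  x3: GS value = (5 - (4)·-0.9240 - (-2)·-0.1559) / (10) = 0.8384;  x3 ← (1−ω)·0.0000 + ω·0.8384 = 0.6456

(-0.9240, -0.1559, 0.6456)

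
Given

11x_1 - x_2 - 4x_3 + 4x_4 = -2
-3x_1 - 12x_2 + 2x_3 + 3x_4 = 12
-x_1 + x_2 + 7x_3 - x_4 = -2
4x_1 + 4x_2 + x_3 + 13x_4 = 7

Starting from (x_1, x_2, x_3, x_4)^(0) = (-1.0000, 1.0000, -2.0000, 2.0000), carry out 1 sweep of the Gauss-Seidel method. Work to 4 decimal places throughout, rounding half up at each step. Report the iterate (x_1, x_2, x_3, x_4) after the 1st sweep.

(-1.5455, -0.4470, -0.1569, 1.1636)

Iteration 1:
  x_1 = (-2 - (-1)·1.0000 - (-4)·-2.0000 - (4)·2.0000) / (11) = -1.5455
  x_2 = (12 - (-3)·-1.5455 - (2)·-2.0000 - (3)·2.0000) / (-12) = -0.4470
  x_3 = (-2 - (-1)·-1.5455 - (1)·-0.4470 - (-1)·2.0000) / (7) = -0.1569
  x_4 = (7 - (4)·-1.5455 - (4)·-0.4470 - (1)·-0.1569) / (13) = 1.1636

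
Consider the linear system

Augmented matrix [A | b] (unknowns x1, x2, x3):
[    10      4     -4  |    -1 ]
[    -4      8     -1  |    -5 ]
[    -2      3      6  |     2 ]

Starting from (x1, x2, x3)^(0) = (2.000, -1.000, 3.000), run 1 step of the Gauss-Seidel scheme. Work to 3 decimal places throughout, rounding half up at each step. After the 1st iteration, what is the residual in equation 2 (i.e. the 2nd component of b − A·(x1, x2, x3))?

-2.417

Iteration 1:
  x1 = (-1 - (4)·-1.000 - (-4)·3.000) / (10) = 1.500
  x2 = (-5 - (-4)·1.500 - (-1)·3.000) / (8) = 0.500
  x3 = (2 - (-2)·1.500 - (3)·0.500) / (6) = 0.583
Residual b − A·x = (-15.668, -2.417, 0.002)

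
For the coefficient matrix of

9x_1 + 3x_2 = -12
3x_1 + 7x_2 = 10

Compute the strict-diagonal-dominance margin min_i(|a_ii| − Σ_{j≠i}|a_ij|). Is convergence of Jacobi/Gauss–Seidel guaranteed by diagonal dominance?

row 1: |9| − (3) = 6
row 2: |7| − (3) = 4
minimum over rows = 4 → strictly diagonally dominant (convergence guaranteed)

4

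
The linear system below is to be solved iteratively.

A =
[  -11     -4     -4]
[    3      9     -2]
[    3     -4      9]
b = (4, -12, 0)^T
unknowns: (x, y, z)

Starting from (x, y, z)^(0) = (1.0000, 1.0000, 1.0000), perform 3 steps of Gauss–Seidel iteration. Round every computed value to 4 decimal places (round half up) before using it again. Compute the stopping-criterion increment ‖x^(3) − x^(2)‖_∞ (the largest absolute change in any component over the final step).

0.4057

Iteration 1:
  x = (4 - (-4)·1.0000 - (-4)·1.0000) / (-11) = -1.0909
  y = (-12 - (3)·-1.0909 - (-2)·1.0000) / (9) = -0.7475
  z = (0 - (3)·-1.0909 - (-4)·-0.7475) / (9) = 0.0314
Iteration 2:
  x = (4 - (-4)·-0.7475 - (-4)·0.0314) / (-11) = -0.1032
  y = (-12 - (3)·-0.1032 - (-2)·0.0314) / (9) = -1.2920
  z = (0 - (3)·-0.1032 - (-4)·-1.2920) / (9) = -0.5398
Iteration 3:
  x = (4 - (-4)·-1.2920 - (-4)·-0.5398) / (-11) = 0.3025
  y = (-12 - (3)·0.3025 - (-2)·-0.5398) / (9) = -1.5541
  z = (0 - (3)·0.3025 - (-4)·-1.5541) / (9) = -0.7915
Change: (0.4057, -0.2621, -0.2517) → max |·| = 0.4057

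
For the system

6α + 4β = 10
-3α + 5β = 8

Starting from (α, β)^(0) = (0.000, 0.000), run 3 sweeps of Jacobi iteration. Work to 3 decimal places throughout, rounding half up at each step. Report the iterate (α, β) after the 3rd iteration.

Iteration 1:
  α = (10 - (4)·0.000) / (6) = 1.667
  β = (8 - (-3)·0.000) / (5) = 1.600
Iteration 2:
  α = (10 - (4)·1.600) / (6) = 0.600
  β = (8 - (-3)·1.667) / (5) = 2.600
Iteration 3:
  α = (10 - (4)·2.600) / (6) = -0.067
  β = (8 - (-3)·0.600) / (5) = 1.960

(-0.067, 1.960)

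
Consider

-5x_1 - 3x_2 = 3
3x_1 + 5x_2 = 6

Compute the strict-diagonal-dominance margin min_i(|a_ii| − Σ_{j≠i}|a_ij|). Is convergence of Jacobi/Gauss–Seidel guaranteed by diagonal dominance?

2

row 1: |-5| − (3) = 2
row 2: |5| − (3) = 2
minimum over rows = 2 → strictly diagonally dominant (convergence guaranteed)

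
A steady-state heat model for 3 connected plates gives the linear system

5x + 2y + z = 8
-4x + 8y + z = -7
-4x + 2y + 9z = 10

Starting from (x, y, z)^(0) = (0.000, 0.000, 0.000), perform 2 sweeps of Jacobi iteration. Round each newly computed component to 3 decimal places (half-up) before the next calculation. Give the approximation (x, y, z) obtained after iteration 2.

Iteration 1:
  x = (8 - (2)·0.000 - (1)·0.000) / (5) = 1.600
  y = (-7 - (-4)·0.000 - (1)·0.000) / (8) = -0.875
  z = (10 - (-4)·0.000 - (2)·0.000) / (9) = 1.111
Iteration 2:
  x = (8 - (2)·-0.875 - (1)·1.111) / (5) = 1.728
  y = (-7 - (-4)·1.600 - (1)·1.111) / (8) = -0.214
  z = (10 - (-4)·1.600 - (2)·-0.875) / (9) = 2.017

(1.728, -0.214, 2.017)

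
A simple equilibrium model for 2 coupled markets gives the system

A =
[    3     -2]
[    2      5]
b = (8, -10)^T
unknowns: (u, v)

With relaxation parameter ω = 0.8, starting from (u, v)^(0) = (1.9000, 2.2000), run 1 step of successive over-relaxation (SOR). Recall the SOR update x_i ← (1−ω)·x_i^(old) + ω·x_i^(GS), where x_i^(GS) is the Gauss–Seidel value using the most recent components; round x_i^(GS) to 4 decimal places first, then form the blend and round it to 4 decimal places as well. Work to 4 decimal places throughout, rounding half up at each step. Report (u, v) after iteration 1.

(3.6866, -2.3397)

Iteration 1:
  u: GS value = (8 - (-2)·2.2000) / (3) = 4.1333;  u ← (1−ω)·1.9000 + ω·4.1333 = 3.6866
  v: GS value = (-10 - (2)·3.6866) / (5) = -3.4746;  v ← (1−ω)·2.2000 + ω·-3.4746 = -2.3397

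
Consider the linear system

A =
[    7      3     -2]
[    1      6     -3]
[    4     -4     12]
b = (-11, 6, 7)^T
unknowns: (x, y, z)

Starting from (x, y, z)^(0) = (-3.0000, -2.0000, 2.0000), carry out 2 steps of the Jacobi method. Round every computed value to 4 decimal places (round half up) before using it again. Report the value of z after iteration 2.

1.4643

Iteration 1:
  x = (-11 - (3)·-2.0000 - (-2)·2.0000) / (7) = -0.1429
  y = (6 - (1)·-3.0000 - (-3)·2.0000) / (6) = 2.5000
  z = (7 - (4)·-3.0000 - (-4)·-2.0000) / (12) = 0.9167
Iteration 2:
  x = (-11 - (3)·2.5000 - (-2)·0.9167) / (7) = -2.3809
  y = (6 - (1)·-0.1429 - (-3)·0.9167) / (6) = 1.4822
  z = (7 - (4)·-0.1429 - (-4)·2.5000) / (12) = 1.4643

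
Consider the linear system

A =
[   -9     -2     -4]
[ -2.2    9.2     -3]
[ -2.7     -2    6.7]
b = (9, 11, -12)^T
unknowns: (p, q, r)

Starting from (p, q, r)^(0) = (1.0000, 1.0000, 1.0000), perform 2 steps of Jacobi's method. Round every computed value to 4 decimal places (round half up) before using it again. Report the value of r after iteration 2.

Iteration 1:
  p = (9 - (-2)·1.0000 - (-4)·1.0000) / (-9) = -1.6667
  q = (11 - (-2.2)·1.0000 - (-3)·1.0000) / (9.2) = 1.7609
  r = (-12 - (-2.7)·1.0000 - (-2)·1.0000) / (6.7) = -1.0896
Iteration 2:
  p = (9 - (-2)·1.7609 - (-4)·-1.0896) / (-9) = -0.9070
  q = (11 - (-2.2)·-1.6667 - (-3)·-1.0896) / (9.2) = 0.4418
  r = (-12 - (-2.7)·-1.6667 - (-2)·1.7609) / (6.7) = -1.9371

-1.9371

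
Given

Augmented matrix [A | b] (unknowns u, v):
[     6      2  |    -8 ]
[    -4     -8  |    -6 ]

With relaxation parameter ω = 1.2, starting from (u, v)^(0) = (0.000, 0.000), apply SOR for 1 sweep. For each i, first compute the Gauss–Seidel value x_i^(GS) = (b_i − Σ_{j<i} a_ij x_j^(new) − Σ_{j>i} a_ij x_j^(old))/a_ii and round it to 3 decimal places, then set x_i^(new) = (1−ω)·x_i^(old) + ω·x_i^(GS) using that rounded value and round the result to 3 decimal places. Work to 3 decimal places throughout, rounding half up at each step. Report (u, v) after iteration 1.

(-1.600, 1.860)

Iteration 1:
  u: GS value = (-8 - (2)·0.000) / (6) = -1.333;  u ← (1−ω)·0.000 + ω·-1.333 = -1.600
  v: GS value = (-6 - (-4)·-1.600) / (-8) = 1.550;  v ← (1−ω)·0.000 + ω·1.550 = 1.860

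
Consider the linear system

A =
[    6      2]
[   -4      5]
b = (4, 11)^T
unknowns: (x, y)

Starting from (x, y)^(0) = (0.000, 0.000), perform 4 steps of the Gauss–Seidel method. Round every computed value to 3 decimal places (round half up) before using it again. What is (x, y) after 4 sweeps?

Iteration 1:
  x = (4 - (2)·0.000) / (6) = 0.667
  y = (11 - (-4)·0.667) / (5) = 2.734
Iteration 2:
  x = (4 - (2)·2.734) / (6) = -0.245
  y = (11 - (-4)·-0.245) / (5) = 2.004
Iteration 3:
  x = (4 - (2)·2.004) / (6) = -0.001
  y = (11 - (-4)·-0.001) / (5) = 2.199
Iteration 4:
  x = (4 - (2)·2.199) / (6) = -0.066
  y = (11 - (-4)·-0.066) / (5) = 2.147

(-0.066, 2.147)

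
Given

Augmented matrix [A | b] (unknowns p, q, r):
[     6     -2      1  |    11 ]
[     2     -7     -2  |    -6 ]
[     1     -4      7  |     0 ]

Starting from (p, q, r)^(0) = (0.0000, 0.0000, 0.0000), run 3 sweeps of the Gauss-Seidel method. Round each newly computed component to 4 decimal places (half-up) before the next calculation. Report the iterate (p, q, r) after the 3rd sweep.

Iteration 1:
  p = (11 - (-2)·0.0000 - (1)·0.0000) / (6) = 1.8333
  q = (-6 - (2)·1.8333 - (-2)·0.0000) / (-7) = 1.3809
  r = (0 - (1)·1.8333 - (-4)·1.3809) / (7) = 0.5272
Iteration 2:
  p = (11 - (-2)·1.3809 - (1)·0.5272) / (6) = 2.2058
  q = (-6 - (2)·2.2058 - (-2)·0.5272) / (-7) = 1.3367
  r = (0 - (1)·2.2058 - (-4)·1.3367) / (7) = 0.4487
Iteration 3:
  p = (11 - (-2)·1.3367 - (1)·0.4487) / (6) = 2.2041
  q = (-6 - (2)·2.2041 - (-2)·0.4487) / (-7) = 1.3587
  r = (0 - (1)·2.2041 - (-4)·1.3587) / (7) = 0.4615

(2.2041, 1.3587, 0.4615)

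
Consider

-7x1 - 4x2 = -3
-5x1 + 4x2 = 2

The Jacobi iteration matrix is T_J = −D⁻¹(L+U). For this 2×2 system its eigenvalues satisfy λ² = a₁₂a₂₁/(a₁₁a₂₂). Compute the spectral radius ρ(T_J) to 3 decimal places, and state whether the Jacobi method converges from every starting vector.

a₁₂a₂₁/(a₁₁a₂₂) = (-4)·(-5) / ((-7)·(4)) = -0.714286
ρ = √|-0.714286| = √0.714286 = 0.845
ρ < 1, so Jacobi converges

0.845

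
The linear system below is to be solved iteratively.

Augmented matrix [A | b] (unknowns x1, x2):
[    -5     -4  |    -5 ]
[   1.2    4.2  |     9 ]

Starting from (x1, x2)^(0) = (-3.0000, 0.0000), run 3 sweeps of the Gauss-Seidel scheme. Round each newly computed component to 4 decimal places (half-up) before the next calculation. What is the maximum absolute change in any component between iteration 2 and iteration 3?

0.3396

Iteration 1:
  x1 = (-5 - (-4)·0.0000) / (-5) = 1.0000
  x2 = (9 - (1.2)·1.0000) / (4.2) = 1.8571
Iteration 2:
  x1 = (-5 - (-4)·1.8571) / (-5) = -0.4857
  x2 = (9 - (1.2)·-0.4857) / (4.2) = 2.2816
Iteration 3:
  x1 = (-5 - (-4)·2.2816) / (-5) = -0.8253
  x2 = (9 - (1.2)·-0.8253) / (4.2) = 2.3787
Change: (-0.3396, 0.0971) → max |·| = 0.3396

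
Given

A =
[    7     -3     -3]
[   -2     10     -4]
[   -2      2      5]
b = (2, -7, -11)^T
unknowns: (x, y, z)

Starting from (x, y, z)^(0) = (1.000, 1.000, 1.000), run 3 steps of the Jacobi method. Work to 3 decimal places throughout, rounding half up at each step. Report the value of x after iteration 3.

-1.023

Iteration 1:
  x = (2 - (-3)·1.000 - (-3)·1.000) / (7) = 1.143
  y = (-7 - (-2)·1.000 - (-4)·1.000) / (10) = -0.100
  z = (-11 - (-2)·1.000 - (2)·1.000) / (5) = -2.200
Iteration 2:
  x = (2 - (-3)·-0.100 - (-3)·-2.200) / (7) = -0.700
  y = (-7 - (-2)·1.143 - (-4)·-2.200) / (10) = -1.351
  z = (-11 - (-2)·1.143 - (2)·-0.100) / (5) = -1.703
Iteration 3:
  x = (2 - (-3)·-1.351 - (-3)·-1.703) / (7) = -1.023
  y = (-7 - (-2)·-0.700 - (-4)·-1.703) / (10) = -1.521
  z = (-11 - (-2)·-0.700 - (2)·-1.351) / (5) = -1.940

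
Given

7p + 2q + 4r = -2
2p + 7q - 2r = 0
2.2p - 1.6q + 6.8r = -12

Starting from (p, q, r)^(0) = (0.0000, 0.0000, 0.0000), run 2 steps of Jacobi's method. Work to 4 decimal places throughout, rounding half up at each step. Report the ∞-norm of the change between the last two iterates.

Iteration 1:
  p = (-2 - (2)·0.0000 - (4)·0.0000) / (7) = -0.2857
  q = (0 - (2)·0.0000 - (-2)·0.0000) / (7) = 0.0000
  r = (-12 - (2.2)·0.0000 - (-1.6)·0.0000) / (6.8) = -1.7647
Iteration 2:
  p = (-2 - (2)·0.0000 - (4)·-1.7647) / (7) = 0.7227
  q = (0 - (2)·-0.2857 - (-2)·-1.7647) / (7) = -0.4226
  r = (-12 - (2.2)·-0.2857 - (-1.6)·0.0000) / (6.8) = -1.6723
Change: (1.0084, -0.4226, 0.0924) → max |·| = 1.0084

1.0084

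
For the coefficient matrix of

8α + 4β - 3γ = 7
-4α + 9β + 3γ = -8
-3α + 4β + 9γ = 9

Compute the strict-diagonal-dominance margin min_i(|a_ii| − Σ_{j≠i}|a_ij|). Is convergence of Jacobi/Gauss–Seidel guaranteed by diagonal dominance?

1

row 1: |8| − (4+3) = 1
row 2: |9| − (4+3) = 2
row 3: |9| − (3+4) = 2
minimum over rows = 1 → strictly diagonally dominant (convergence guaranteed)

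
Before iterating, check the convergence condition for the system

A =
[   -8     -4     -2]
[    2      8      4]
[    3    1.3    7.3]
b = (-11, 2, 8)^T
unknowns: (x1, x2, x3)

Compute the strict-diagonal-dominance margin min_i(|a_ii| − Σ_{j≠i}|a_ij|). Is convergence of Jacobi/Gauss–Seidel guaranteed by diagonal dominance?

2

row 1: |-8| − (4+2) = 2
row 2: |8| − (2+4) = 2
row 3: |7.3| − (3+1.3) = 3
minimum over rows = 2 → strictly diagonally dominant (convergence guaranteed)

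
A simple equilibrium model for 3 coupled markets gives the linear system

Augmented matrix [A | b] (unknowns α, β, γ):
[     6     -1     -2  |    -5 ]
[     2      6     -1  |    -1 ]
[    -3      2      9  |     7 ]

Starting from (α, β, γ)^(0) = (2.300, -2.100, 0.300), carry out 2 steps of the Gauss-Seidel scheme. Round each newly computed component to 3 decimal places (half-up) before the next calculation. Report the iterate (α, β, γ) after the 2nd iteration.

(-0.672, 0.118, 0.528)

Iteration 1:
  α = (-5 - (-1)·-2.100 - (-2)·0.300) / (6) = -1.083
  β = (-1 - (2)·-1.083 - (-1)·0.300) / (6) = 0.244
  γ = (7 - (-3)·-1.083 - (2)·0.244) / (9) = 0.363
Iteration 2:
  α = (-5 - (-1)·0.244 - (-2)·0.363) / (6) = -0.672
  β = (-1 - (2)·-0.672 - (-1)·0.363) / (6) = 0.118
  γ = (7 - (-3)·-0.672 - (2)·0.118) / (9) = 0.528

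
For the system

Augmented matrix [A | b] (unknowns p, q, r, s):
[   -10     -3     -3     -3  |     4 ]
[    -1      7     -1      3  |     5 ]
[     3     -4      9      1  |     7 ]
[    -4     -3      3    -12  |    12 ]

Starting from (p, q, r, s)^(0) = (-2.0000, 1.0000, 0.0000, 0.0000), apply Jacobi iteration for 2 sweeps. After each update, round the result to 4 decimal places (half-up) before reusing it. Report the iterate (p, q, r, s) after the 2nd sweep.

(-0.9203, 1.1341, 1.2664, -0.4016)

Iteration 1:
  p = (4 - (-3)·1.0000 - (-3)·0.0000 - (-3)·0.0000) / (-10) = -0.7000
  q = (5 - (-1)·-2.0000 - (-1)·0.0000 - (3)·0.0000) / (7) = 0.4286
  r = (7 - (3)·-2.0000 - (-4)·1.0000 - (1)·0.0000) / (9) = 1.8889
  s = (12 - (-4)·-2.0000 - (-3)·1.0000 - (3)·0.0000) / (-12) = -0.5833
Iteration 2:
  p = (4 - (-3)·0.4286 - (-3)·1.8889 - (-3)·-0.5833) / (-10) = -0.9203
  q = (5 - (-1)·-0.7000 - (-1)·1.8889 - (3)·-0.5833) / (7) = 1.1341
  r = (7 - (3)·-0.7000 - (-4)·0.4286 - (1)·-0.5833) / (9) = 1.2664
  s = (12 - (-4)·-0.7000 - (-3)·0.4286 - (3)·1.8889) / (-12) = -0.4016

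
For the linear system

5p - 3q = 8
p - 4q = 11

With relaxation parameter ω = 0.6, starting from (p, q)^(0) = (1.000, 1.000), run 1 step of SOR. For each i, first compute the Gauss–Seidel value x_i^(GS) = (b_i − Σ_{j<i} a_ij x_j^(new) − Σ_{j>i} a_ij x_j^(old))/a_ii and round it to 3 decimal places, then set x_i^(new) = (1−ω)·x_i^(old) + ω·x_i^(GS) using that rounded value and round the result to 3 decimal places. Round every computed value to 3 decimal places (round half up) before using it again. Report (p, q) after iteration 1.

(1.720, -0.992)

Iteration 1:
  p: GS value = (8 - (-3)·1.000) / (5) = 2.200;  p ← (1−ω)·1.000 + ω·2.200 = 1.720
  q: GS value = (11 - (1)·1.720) / (-4) = -2.320;  q ← (1−ω)·1.000 + ω·-2.320 = -0.992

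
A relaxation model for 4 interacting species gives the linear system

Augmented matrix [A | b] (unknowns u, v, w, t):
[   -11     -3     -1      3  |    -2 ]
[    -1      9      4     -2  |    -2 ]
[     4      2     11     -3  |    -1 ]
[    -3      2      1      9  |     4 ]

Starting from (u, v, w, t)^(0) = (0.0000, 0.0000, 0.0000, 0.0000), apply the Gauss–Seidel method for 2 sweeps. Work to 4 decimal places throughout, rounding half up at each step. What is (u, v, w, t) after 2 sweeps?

(0.4015, 0.0010, -0.0835, 0.5873)

Iteration 1:
  u = (-2 - (-3)·0.0000 - (-1)·0.0000 - (3)·0.0000) / (-11) = 0.1818
  v = (-2 - (-1)·0.1818 - (4)·0.0000 - (-2)·0.0000) / (9) = -0.2020
  w = (-1 - (4)·0.1818 - (2)·-0.2020 - (-3)·0.0000) / (11) = -0.1203
  t = (4 - (-3)·0.1818 - (2)·-0.2020 - (1)·-0.1203) / (9) = 0.5633
Iteration 2:
  u = (-2 - (-3)·-0.2020 - (-1)·-0.1203 - (3)·0.5633) / (-11) = 0.4015
  v = (-2 - (-1)·0.4015 - (4)·-0.1203 - (-2)·0.5633) / (9) = 0.0010
  w = (-1 - (4)·0.4015 - (2)·0.0010 - (-3)·0.5633) / (11) = -0.0835
  t = (4 - (-3)·0.4015 - (2)·0.0010 - (1)·-0.0835) / (9) = 0.5873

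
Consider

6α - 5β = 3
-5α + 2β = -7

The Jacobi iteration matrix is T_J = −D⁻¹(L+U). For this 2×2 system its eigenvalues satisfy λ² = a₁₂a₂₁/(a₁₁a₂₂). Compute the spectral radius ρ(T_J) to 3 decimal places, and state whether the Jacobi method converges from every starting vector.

1.443

a₁₂a₂₁/(a₁₁a₂₂) = (-5)·(-5) / ((6)·(2)) = 2.083333
ρ = √|2.083333| = √2.083333 = 1.443
ρ > 1, so Jacobi diverges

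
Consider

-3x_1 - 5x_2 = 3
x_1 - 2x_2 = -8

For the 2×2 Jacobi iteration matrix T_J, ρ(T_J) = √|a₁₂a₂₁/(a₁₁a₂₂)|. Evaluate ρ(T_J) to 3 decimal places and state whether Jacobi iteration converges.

0.913

a₁₂a₂₁/(a₁₁a₂₂) = (-5)·(1) / ((-3)·(-2)) = -0.833333
ρ = √|-0.833333| = √0.833333 = 0.913
ρ < 1, so Jacobi converges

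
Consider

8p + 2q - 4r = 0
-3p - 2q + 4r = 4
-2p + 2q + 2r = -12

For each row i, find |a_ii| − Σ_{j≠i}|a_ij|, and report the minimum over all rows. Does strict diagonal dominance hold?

row 1: |8| − (2+4) = 2
row 2: |-2| − (3+4) = -5
row 3: |2| − (2+2) = -2
minimum over rows = -5 → not strictly diagonally dominant

-5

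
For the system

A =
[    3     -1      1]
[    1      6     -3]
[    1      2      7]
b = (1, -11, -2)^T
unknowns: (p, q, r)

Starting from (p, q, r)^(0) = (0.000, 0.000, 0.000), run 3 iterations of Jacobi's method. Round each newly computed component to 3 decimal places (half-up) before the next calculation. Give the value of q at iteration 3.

Iteration 1:
  p = (1 - (-1)·0.000 - (1)·0.000) / (3) = 0.333
  q = (-11 - (1)·0.000 - (-3)·0.000) / (6) = -1.833
  r = (-2 - (1)·0.000 - (2)·0.000) / (7) = -0.286
Iteration 2:
  p = (1 - (-1)·-1.833 - (1)·-0.286) / (3) = -0.182
  q = (-11 - (1)·0.333 - (-3)·-0.286) / (6) = -2.032
  r = (-2 - (1)·0.333 - (2)·-1.833) / (7) = 0.190
Iteration 3:
  p = (1 - (-1)·-2.032 - (1)·0.190) / (3) = -0.407
  q = (-11 - (1)·-0.182 - (-3)·0.190) / (6) = -1.708
  r = (-2 - (1)·-0.182 - (2)·-2.032) / (7) = 0.321

-1.708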